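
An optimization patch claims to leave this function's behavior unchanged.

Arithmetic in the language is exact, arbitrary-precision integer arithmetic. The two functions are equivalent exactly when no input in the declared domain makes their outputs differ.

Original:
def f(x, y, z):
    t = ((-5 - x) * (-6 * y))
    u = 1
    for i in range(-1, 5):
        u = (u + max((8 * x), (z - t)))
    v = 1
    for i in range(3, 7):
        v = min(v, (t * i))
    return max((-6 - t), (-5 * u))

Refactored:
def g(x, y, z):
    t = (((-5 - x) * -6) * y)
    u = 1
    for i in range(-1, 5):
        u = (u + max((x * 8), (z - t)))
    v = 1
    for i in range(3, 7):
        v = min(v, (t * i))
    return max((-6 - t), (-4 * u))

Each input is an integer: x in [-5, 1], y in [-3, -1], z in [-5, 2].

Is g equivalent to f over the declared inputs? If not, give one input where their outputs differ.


Not equivalent: x=-5, y=-3, z=-5 separates them (145 vs 116).
f: t = 0; u = 1; [i=-1]; u = -4; [i=0]; u = -9; [i=1]; u = -14; [i=2]; u = -19; [i=3]; u = -24; [i=4]; u = -29; v = 1; [i=3]; v = 0; [i=4]; v = 0; [i=5]; v = 0; [i=6]; v = 0; return 145
g: t = 0; u = 1; [i=-1]; u = -4; [i=0]; u = -9; [i=1]; u = -14; [i=2]; u = -19; [i=3]; u = -24; [i=4]; u = -29; v = 1; [i=3]; v = 0; [i=4]; v = 0; [i=5]; v = 0; [i=6]; v = 0; return 116
verdict: not equivalent; witness: x=-5, y=-3, z=-5


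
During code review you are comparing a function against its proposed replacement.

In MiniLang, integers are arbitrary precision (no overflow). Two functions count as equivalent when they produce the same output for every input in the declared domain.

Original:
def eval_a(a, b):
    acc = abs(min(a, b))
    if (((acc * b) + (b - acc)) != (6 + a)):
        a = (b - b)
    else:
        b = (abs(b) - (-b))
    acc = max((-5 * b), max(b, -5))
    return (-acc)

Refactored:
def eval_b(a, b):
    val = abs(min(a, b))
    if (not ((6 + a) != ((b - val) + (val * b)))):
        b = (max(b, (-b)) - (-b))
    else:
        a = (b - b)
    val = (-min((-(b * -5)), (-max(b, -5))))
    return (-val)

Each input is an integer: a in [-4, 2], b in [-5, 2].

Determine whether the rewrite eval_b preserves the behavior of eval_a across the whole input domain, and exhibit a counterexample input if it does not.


This is a faithful refactor — boolean connective usage differs; local variable names differ; min/max/abs usage differs, but the computed results match everywhere.
As a probe, take a=-3, b=2: eval_a runs acc := 3 | (((acc * b) + (b - acc)) != (6 + a)): true | a := 0 | acc := 2 | result -2; eval_b runs val := 3 | (not ((6 + a) != ((b - val) + (val * b)))): false | a := 0 | val := 2 | result -2; both end at -2.
An exhaustive pass over the 56 declared inputs shows identical outputs.
verdict: equivalent


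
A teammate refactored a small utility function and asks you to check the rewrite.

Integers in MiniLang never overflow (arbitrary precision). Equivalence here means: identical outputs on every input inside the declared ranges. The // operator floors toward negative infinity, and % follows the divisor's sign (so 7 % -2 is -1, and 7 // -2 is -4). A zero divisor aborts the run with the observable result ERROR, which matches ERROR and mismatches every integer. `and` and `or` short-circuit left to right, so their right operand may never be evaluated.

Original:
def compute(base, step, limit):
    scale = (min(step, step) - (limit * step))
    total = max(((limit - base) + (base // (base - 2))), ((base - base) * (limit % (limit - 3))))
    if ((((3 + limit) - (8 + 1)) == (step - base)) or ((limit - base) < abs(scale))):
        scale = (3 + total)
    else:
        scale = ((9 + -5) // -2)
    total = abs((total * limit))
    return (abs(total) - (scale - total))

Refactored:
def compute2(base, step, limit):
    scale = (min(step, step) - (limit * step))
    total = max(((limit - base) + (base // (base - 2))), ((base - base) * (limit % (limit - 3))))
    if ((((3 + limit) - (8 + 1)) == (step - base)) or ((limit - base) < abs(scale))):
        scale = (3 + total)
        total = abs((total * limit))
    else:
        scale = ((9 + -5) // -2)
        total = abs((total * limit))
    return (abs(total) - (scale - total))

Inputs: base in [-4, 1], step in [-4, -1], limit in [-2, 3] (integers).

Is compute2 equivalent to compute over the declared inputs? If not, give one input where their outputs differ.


Comparing the listings, the differences include: min/max/abs usage differs; and arithmetic usage differs; and statement counts differ.
As a probe, take base=-2, step=-2, limit=0: compute runs scale becomes -2; next total becomes 2; next ((((3 + limit) - (8 + 1)) == (step - base)) or ((limit - base) < abs(scale))) evaluates to false; next scale becomes -2; next total becomes 0; next final value 2; compute2 runs scale becomes -2; next total becomes 2; next ((((3 + limit) - (8 + 1)) == (step - base)) or ((limit - base) < abs(scale))) evaluates to false; next scale becomes -2; next total becomes 0; next final value 2; both end at 2.
An exhaustive pass over the 144 declared inputs shows identical outputs.
verdict: equivalent


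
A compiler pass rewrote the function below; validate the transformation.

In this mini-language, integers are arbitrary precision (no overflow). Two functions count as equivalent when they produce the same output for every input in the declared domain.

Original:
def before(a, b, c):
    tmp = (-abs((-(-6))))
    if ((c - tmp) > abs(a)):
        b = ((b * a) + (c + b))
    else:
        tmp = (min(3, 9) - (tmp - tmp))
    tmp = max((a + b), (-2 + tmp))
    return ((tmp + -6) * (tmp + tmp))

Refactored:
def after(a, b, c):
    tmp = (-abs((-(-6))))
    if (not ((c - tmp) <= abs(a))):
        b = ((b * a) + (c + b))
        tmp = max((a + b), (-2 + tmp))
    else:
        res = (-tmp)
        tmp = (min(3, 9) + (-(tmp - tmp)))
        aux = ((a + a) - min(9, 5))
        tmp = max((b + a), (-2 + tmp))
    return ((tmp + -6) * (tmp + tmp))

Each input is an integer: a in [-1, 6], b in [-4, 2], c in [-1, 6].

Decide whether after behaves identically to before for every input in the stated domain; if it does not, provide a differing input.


This is a faithful refactor — arithmetic usage differs; also boolean connective usage differs; also constant usage differs; also statement counts differ; also comparison usage differs; also min/max/abs usage differs; also local variable names differ, but the computed results match everywhere.
One worked example (a=5, b=0, c=0) — before: tmp := -6 | ((c - tmp) > abs(a)): true | b := 0 | tmp := 5 | result -10; after: tmp := -6 | (not ((c - tmp) <= abs(a))): true | b := 0 | tmp := 5 | result -10; agreement on -10.
Every one of the 448 inputs gives matching results.
verdict: equivalent


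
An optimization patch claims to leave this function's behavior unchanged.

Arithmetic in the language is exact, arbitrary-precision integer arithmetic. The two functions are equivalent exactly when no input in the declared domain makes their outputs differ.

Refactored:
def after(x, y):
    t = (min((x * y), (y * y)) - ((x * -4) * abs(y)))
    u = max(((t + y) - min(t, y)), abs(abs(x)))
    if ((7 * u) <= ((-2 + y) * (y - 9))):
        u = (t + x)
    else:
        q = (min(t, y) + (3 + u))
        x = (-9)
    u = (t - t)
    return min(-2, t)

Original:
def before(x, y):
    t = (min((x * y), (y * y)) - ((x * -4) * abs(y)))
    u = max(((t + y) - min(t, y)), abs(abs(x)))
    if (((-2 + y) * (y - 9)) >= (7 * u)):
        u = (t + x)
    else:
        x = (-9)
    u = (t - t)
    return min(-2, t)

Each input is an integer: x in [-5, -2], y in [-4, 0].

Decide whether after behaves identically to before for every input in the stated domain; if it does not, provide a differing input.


Changes here: constant usage differs; and local variable names differ; and comparison usage differs; and statement counts differ; and arithmetic usage differs; and min/max/abs usage differs; the full 20-point sweep finds no disagreement.
verdict: equivalent


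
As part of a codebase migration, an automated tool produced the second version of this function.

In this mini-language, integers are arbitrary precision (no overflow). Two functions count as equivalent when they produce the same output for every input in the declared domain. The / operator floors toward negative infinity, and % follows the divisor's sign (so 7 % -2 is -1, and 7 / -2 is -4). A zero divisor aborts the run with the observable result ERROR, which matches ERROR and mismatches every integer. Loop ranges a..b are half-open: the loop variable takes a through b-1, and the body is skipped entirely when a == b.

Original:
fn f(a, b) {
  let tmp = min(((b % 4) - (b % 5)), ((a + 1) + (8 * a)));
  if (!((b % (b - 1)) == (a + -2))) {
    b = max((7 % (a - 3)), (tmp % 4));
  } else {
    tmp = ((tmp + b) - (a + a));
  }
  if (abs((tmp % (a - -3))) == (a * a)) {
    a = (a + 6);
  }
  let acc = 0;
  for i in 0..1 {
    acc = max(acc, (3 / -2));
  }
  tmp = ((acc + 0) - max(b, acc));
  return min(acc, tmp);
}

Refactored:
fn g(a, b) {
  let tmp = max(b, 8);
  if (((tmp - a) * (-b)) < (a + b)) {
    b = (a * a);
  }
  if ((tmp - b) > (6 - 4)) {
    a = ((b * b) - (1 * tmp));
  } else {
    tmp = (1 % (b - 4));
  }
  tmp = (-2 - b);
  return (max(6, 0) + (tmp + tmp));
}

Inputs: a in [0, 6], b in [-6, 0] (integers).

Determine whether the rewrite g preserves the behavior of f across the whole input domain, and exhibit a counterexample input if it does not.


On input a=0, b=-6, f returns -2 while g returns 14.
verdict: not equivalent; witness: a=0, b=-6


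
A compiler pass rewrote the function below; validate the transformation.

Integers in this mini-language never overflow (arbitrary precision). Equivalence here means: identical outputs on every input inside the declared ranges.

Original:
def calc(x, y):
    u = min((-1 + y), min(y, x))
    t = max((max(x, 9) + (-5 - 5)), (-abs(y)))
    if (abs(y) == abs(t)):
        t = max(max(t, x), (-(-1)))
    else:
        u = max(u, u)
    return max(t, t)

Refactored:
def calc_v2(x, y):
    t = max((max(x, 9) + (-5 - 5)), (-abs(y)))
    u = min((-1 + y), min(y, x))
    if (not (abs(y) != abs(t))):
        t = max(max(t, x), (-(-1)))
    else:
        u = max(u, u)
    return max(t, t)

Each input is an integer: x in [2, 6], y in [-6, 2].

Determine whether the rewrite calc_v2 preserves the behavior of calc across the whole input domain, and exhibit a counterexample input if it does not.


Although comparison usage differs, boolean connective usage differs, 45/45 inputs agree.
verdict: equivalent


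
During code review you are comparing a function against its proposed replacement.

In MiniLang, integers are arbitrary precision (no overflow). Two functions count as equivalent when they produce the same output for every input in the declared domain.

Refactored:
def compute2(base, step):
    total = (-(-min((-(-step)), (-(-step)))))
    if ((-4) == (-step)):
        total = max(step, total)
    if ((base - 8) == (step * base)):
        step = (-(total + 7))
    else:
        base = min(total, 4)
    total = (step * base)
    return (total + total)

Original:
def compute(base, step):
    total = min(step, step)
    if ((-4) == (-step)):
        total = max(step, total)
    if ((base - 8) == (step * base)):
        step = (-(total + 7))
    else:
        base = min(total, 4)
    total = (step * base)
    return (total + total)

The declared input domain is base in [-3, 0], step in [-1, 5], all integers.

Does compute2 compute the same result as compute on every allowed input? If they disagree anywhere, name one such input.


The two versions differ — the changes include same computation, different form.
Tracing base=0, step=3: compute: total=3, then ((-4) == (-step)) is false, then ((base - 8) == (step * base)) is false, then base=3, then total=9, then returns 18 | compute2: total=3, then ((-4) == (-step)) is false, then ((base - 8) == (step * base)) is false, then base=3, then total=9, then returns 18 — matching result 18.
Checked all 28 inputs in the declared domain: the outputs agree on every one.
verdict: equivalent


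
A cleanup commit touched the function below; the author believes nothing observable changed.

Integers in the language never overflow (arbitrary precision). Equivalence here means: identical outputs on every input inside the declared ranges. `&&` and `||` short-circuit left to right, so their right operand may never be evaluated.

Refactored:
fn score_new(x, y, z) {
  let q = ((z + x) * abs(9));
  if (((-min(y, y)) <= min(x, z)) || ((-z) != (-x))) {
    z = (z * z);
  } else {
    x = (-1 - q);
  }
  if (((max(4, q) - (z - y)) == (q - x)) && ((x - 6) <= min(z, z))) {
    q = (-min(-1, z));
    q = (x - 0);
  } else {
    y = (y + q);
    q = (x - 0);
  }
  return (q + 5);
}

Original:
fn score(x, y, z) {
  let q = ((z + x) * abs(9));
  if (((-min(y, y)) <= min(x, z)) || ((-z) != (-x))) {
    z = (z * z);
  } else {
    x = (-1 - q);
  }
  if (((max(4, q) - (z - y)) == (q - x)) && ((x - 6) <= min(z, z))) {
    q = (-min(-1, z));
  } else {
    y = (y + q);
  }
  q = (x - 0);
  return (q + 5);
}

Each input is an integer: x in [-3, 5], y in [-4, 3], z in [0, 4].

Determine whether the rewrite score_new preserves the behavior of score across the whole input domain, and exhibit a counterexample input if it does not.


Differences: constant usage differs; arithmetic usage differs; statement counts differ — yet all 360 inputs agree.
verdict: equivalent


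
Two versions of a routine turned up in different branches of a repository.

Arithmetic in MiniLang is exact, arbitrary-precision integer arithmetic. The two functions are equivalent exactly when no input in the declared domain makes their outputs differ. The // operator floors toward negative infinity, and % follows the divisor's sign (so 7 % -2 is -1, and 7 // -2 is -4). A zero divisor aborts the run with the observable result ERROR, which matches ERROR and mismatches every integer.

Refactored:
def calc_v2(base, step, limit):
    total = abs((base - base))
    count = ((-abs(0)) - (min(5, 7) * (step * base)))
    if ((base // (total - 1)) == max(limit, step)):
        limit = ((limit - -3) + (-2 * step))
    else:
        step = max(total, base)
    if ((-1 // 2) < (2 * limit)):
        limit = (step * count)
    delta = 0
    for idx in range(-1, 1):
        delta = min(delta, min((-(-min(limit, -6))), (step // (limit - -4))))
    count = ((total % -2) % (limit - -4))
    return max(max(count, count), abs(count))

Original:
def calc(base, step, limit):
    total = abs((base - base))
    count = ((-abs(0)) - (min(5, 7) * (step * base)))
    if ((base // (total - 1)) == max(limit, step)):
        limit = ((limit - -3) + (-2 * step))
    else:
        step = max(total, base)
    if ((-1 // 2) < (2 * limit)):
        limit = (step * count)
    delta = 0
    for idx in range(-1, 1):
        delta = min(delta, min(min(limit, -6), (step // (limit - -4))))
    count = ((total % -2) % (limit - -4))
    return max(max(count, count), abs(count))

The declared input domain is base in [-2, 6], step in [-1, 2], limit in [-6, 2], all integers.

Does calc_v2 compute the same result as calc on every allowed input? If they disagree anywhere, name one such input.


The two are interchangeable: same computation, different form, and every declared input agrees.
One worked example (base=5, step=0, limit=0) — calc: total becomes 0; next count becomes 0; next ((base // (total - 1)) == max(limit, step)) evaluates to false; next step becomes 5; next ((-1 // 2) < (2 * limit)) evaluates to true; next limit becomes 0; next delta becomes 0; next at idx=-1:; next delta becomes -6; next at idx=0:; next delta becomes -6; next count becomes 0; next final value 0; calc_v2: total becomes 0; next count becomes 0; next ((base // (total - 1)) == max(limit, step)) evaluates to false; next step becomes 5; next ((-1 // 2) < (2 * limit)) evaluates to true; next limit becomes 0; next delta becomes 0; next at idx=-1:; next delta becomes -6; next at idx=0:; next delta becomes -6; next count becomes 0; next final value 0; agreement on 0.
Across all 324 domain points the two functions coincide.
verdict: equivalent


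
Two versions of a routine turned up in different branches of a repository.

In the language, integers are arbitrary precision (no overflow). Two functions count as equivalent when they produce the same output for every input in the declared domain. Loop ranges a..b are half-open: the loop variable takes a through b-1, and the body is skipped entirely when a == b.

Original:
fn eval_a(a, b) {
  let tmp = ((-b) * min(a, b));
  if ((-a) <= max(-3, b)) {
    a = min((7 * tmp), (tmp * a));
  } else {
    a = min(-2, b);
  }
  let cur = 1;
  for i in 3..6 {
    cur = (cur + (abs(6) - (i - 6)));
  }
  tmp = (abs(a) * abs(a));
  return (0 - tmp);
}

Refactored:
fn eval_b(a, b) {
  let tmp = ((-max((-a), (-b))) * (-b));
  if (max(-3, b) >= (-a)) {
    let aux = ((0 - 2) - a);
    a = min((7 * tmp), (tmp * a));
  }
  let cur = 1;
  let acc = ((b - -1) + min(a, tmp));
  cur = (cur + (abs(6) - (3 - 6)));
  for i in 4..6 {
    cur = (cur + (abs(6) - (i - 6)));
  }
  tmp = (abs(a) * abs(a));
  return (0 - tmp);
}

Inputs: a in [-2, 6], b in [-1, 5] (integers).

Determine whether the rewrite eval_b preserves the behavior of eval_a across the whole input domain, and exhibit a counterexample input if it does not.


Input a=-1, b=-1: -4 from eval_a versus -1 from eval_b.
verdict: not equivalent; witness: a=-1, b=-1


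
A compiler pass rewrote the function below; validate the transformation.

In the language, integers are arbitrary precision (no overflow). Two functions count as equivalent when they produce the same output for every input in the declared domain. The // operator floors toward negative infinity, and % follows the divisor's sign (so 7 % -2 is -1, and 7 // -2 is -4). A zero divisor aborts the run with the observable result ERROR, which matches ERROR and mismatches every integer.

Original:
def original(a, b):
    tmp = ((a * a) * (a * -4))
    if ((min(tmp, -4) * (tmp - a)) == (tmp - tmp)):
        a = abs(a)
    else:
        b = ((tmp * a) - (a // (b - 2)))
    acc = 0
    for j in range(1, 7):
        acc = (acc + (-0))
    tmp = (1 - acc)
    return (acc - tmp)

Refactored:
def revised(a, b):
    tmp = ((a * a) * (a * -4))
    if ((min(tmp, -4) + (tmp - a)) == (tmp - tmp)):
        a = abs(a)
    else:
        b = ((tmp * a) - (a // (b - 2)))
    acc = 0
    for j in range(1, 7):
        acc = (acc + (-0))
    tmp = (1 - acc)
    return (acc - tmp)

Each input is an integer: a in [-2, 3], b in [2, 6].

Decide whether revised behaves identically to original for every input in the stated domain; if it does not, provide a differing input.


At a=0, b=2: original gives -1, revised gives ERROR.
verdict: not equivalent; witness: a=0, b=2


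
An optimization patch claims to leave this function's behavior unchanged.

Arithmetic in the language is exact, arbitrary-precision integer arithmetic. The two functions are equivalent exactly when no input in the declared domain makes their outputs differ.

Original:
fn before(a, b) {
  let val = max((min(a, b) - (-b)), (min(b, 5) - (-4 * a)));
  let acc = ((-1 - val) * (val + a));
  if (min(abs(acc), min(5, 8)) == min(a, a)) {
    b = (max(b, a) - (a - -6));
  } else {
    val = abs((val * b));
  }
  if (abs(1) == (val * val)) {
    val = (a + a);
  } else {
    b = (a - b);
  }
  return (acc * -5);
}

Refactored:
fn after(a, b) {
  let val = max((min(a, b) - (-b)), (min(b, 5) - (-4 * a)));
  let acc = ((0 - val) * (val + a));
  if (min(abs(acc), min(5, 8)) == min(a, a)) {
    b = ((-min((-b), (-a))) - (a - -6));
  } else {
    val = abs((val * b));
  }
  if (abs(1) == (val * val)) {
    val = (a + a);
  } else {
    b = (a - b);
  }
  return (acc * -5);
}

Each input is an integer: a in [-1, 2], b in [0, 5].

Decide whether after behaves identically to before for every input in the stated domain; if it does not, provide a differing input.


Input a=-1, b=0: 0 from before versus 10 from after.
verdict: not equivalent; witness: a=-1, b=0


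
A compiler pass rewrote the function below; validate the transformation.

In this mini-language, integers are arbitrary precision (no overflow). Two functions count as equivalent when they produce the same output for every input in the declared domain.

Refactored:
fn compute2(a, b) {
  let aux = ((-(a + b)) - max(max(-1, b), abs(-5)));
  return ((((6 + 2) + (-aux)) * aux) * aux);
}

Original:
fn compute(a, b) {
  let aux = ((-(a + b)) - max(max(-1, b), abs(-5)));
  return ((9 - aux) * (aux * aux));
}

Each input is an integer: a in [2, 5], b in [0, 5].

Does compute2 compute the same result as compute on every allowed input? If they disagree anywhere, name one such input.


Consider the input a=2, b=0.
compute: aux becomes -7; next final value 784
compute2: aux becomes -7; next final value 735
784 vs 735 — the two versions disagree here.
verdict: not equivalent; witness: a=2, b=0


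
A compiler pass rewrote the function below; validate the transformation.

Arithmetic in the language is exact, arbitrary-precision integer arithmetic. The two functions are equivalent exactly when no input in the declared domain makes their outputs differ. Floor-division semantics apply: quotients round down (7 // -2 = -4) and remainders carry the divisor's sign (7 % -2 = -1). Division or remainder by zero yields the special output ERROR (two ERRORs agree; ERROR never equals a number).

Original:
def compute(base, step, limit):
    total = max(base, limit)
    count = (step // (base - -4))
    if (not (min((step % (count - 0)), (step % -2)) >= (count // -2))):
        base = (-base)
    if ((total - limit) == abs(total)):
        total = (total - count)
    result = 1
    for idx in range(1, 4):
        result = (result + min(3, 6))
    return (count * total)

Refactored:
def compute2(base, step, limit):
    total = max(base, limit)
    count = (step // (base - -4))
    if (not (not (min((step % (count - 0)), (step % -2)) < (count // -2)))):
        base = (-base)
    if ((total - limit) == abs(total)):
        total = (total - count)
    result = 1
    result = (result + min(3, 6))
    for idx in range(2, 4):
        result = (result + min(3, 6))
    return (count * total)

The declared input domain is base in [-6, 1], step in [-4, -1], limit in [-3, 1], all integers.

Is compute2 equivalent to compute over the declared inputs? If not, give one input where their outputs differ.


This is a faithful refactor — min/max/abs usage differs, statement counts differ, arithmetic usage differs, constant usage differs, boolean connective usage differs, loop structure differs, comparison usage differs, but the computed results match everywhere.
One worked example (base=-2, step=-2, limit=-2) — compute: total = -2; count = -1; (not (min((step % (count - 0)), (step % -2)) >= (count // -2))) -> false; ((total - limit) == abs(total)) -> false; result = 1; [idx=1]; result = 4; [idx=2]; result = 7; [idx=3]; result = 10; return 2; compute2: total = -2; count = -1; (not (not (min((step % (count - 0)), (step % -2)) < (count // -2)))) -> false; ((total - limit) == abs(total)) -> false; result = 1; result = 4; [idx=2]; result = 7; [idx=3]; result = 10; return 2; agreement on 2.
Across all 160 domain points the two functions coincide.
verdict: equivalent


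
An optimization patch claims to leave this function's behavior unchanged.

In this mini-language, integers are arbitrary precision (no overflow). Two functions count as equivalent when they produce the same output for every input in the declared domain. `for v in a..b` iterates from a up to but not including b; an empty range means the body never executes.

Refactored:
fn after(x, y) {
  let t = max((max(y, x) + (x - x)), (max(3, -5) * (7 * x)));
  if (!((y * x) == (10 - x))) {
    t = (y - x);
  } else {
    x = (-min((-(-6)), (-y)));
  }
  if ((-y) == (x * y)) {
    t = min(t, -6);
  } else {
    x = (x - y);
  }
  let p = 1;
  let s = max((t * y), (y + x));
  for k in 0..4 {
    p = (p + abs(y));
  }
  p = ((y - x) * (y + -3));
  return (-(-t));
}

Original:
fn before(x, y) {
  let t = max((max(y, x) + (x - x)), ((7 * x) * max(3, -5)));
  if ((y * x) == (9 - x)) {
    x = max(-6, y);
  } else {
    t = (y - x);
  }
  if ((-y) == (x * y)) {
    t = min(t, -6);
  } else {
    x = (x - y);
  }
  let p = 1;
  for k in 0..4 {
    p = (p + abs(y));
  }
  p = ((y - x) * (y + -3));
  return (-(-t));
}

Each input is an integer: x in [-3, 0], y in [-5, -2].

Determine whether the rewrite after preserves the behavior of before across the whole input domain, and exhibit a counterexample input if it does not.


Take x=-3, y=-4.
before: t = -3; ((y * x) == (9 - x)) -> true; x = -4; ((-y) == (x * y)) -> false; x = 0; p = 1; [k=0]; p = 5; [k=1]; p = 9; [k=2]; p = 13; [k=3]; p = 17; p = 28; return -3
after: t = -3; (!((y * x) == (10 - x))) -> true; t = -1; ((-y) == (x * y)) -> false; x = 1; p = 1; s = 4; [k=0]; p = 5; [k=1]; p = 9; [k=2]; p = 13; [k=3]; p = 17; p = 35; return -1
-3 and -1 differ, so these are not the same function on this domain.
verdict: not equivalent; witness: x=-3, y=-4


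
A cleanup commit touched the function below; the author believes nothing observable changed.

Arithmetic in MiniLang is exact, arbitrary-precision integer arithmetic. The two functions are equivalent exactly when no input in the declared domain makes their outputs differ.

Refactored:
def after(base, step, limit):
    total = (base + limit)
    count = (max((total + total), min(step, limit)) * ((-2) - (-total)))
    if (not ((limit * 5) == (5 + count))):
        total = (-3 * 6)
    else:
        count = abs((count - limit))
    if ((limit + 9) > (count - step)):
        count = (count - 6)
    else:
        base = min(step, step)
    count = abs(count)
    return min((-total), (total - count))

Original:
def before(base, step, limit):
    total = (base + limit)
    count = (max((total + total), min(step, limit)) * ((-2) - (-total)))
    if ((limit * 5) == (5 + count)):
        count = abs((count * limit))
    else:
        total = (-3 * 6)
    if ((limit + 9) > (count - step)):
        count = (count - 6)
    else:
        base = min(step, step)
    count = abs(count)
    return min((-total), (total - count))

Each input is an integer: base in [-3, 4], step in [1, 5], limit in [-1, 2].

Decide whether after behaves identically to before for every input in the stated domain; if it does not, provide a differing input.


At base=1, step=1, limit=1: before gives -4, after gives -3.
verdict: not equivalent; witness: base=1, step=1, limit=1


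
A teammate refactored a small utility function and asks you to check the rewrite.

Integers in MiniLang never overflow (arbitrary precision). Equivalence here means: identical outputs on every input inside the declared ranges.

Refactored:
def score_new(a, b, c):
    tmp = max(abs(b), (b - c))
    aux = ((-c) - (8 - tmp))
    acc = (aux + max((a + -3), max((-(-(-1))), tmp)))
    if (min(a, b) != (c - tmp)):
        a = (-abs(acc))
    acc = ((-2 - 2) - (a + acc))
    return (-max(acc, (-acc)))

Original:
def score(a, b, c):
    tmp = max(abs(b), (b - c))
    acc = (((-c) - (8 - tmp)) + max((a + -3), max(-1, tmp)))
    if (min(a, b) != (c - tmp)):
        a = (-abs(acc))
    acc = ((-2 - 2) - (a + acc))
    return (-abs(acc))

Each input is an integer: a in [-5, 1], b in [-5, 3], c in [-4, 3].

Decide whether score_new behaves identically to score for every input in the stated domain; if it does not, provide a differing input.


Reading the diff, among the changes: min/max/abs usage differs, plus statement counts differ, plus local variable names differ.
As a probe, take a=-3, b=-1, c=-4: score runs tmp=3, then acc=2, then (min(a, b) != (c - tmp)) is true, then a=-2, then acc=-4, then returns -4; score_new runs tmp=3, then aux=-1, then acc=2, then (min(a, b) != (c - tmp)) is true, then a=-2, then acc=-4, then returns -4; both end at -4.
An exhaustive pass over the 504 declared inputs shows identical outputs.
verdict: equivalent


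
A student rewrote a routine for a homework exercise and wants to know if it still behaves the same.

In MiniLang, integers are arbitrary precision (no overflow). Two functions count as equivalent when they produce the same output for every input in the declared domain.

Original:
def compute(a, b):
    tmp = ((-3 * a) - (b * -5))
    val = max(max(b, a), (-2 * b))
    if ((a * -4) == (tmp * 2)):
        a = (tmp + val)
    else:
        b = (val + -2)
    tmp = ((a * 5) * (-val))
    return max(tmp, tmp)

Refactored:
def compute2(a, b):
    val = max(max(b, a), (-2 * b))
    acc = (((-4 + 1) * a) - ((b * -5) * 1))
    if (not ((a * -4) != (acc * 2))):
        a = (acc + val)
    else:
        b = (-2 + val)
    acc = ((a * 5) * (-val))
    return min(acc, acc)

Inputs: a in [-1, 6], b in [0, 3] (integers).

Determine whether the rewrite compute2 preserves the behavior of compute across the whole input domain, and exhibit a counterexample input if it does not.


The suspicious-looking change has no observable effect anywhere in the declared ranges.
Spot check at a=5, b=2 — compute: tmp becomes -5; next val becomes 5; next ((a * -4) == (tmp * 2)) evaluates to false; next b becomes 3; next tmp becomes -125; next final value -125. compute2: val becomes 5; next acc becomes -5; next (not ((a * -4) != (acc * 2))) evaluates to false; next b becomes 3; next acc becomes -125; next final value -125. Both give -125.
An exhaustive pass over the 32 declared inputs shows identical outputs.
verdict: equivalent


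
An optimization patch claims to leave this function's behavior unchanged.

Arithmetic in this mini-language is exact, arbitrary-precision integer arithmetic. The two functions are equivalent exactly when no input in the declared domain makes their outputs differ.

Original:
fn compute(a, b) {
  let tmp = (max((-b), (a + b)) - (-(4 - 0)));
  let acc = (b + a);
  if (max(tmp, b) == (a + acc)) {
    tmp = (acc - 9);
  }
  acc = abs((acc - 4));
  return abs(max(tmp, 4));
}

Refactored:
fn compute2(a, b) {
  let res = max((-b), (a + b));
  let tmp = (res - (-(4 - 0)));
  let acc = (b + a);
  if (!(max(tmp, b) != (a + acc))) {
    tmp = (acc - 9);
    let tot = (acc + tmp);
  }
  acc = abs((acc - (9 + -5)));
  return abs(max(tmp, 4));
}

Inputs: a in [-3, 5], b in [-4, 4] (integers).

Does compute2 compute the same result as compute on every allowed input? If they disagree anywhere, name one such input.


Changes here: statement counts differ; and constant usage differs; and comparison usage differs; and local variable names differ; and boolean connective usage differs; and arithmetic usage differs; the full 81-point sweep finds no disagreement.
verdict: equivalent


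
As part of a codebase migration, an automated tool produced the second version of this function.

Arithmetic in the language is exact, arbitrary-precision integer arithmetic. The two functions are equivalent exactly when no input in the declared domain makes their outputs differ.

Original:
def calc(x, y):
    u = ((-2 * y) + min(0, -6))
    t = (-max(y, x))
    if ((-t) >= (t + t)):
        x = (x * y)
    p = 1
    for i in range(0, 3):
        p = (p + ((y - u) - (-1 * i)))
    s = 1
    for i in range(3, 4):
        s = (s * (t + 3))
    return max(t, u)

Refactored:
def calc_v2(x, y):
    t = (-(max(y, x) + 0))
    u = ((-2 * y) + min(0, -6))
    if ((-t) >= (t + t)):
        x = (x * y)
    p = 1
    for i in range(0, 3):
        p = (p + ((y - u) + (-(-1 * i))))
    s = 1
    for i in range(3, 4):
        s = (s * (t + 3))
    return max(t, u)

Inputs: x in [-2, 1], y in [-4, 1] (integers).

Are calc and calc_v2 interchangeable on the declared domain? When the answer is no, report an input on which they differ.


Reading the diff, among the changes: constant usage differs; and arithmetic usage differs.
Tracing x=0, y=1: calc: u=-8, then t=-1, then ((-t) >= (t + t)) is true, then x=0, then p=1, then (i=0), then p=10, then (i=1), then p=20, then (i=2), then p=31, then s=1, then (i=3), then s=2, then returns -1 | calc_v2: t=-1, then u=-8, then ((-t) >= (t + t)) is true, then x=0, then p=1, then (i=0), then p=10, then (i=1), then p=20, then (i=2), then p=31, then s=1, then (i=3), then s=2, then returns -1 — matching result -1.
Checked all 24 inputs in the declared domain: the outputs agree on every one.
verdict: equivalent


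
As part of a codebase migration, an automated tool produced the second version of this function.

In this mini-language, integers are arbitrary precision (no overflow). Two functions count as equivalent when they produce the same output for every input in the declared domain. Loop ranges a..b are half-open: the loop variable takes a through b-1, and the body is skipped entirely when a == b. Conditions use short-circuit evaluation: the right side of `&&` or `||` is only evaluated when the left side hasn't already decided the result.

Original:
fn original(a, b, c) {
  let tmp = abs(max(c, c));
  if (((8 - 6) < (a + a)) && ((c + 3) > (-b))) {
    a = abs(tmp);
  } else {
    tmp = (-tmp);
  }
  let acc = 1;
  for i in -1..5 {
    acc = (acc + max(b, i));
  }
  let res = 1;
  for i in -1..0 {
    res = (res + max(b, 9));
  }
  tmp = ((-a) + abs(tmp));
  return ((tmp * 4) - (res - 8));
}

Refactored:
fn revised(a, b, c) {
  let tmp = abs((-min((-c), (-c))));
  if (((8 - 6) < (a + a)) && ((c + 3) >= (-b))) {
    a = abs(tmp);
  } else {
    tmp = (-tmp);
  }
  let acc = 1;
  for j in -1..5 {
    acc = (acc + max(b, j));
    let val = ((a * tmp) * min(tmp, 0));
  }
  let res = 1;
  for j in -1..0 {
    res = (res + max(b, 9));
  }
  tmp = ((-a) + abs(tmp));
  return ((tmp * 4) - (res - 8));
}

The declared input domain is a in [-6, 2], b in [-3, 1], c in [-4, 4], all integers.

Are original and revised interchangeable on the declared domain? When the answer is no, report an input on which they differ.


At a=2, b=-3, c=0: original gives -10, revised gives -2.
verdict: not equivalent; witness: a=2, b=-3, c=0


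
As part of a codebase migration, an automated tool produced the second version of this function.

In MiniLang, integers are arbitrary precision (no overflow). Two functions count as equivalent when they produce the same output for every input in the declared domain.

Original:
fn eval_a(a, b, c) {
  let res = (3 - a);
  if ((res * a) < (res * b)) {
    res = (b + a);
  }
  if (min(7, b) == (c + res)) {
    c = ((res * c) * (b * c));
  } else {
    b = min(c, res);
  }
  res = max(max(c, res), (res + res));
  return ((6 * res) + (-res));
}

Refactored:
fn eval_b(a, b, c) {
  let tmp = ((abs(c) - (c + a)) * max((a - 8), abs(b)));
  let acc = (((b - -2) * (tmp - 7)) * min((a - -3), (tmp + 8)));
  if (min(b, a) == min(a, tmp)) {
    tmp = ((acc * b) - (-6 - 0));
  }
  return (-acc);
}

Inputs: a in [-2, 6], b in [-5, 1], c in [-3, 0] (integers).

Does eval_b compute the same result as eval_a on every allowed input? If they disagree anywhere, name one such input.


Take a=-2, b=-5, c=-3.
eval_a: res := 5 | ((res * a) < (res * b)): false | (min(7, b) == (c + res)): false | b := -3 | res := 10 | result 50
eval_b: tmp := 40 | acc := -99 | (min(b, a) == min(a, tmp)): false | result 99
50 against 99: the behavior changed.
verdict: not equivalent; witness: a=-2, b=-5, c=-3


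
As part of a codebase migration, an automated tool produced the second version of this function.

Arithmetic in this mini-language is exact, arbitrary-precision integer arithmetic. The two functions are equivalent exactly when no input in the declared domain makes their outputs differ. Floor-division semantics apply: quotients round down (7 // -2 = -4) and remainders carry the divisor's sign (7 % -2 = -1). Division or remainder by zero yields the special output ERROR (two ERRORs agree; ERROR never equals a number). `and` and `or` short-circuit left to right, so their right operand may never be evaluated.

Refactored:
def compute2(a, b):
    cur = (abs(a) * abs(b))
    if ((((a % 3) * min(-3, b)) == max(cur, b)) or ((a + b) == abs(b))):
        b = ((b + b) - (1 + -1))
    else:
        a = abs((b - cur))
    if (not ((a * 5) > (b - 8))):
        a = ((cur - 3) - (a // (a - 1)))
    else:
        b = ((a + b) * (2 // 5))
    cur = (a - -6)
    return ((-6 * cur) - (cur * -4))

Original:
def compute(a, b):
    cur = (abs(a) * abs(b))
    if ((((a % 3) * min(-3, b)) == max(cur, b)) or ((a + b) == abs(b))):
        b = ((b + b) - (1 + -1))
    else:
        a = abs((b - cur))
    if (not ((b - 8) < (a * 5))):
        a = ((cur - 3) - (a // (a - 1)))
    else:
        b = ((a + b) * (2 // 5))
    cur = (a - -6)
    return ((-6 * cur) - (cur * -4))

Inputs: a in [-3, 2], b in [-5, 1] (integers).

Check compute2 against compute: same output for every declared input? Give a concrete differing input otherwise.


This is a faithful refactor — comparison usage differs, but the computed results match everywhere.
Tracing a=1, b=-4: compute: cur := 4 | ((((a % 3) * min(-3, b)) == max(cur, b)) or ((a + b) == abs(b))): false | a := 8 | (not ((b - 8) < (a * 5))): false | b := 0 | cur := 14 | result -28 | compute2: cur := 4 | ((((a % 3) * min(-3, b)) == max(cur, b)) or ((a + b) == abs(b))): false | a := 8 | (not ((a * 5) > (b - 8))): false | b := 0 | cur := 14 | result -28 — matching result -28.
Checked all 42 inputs in the declared domain: the outputs agree on every one.
verdict: equivalent


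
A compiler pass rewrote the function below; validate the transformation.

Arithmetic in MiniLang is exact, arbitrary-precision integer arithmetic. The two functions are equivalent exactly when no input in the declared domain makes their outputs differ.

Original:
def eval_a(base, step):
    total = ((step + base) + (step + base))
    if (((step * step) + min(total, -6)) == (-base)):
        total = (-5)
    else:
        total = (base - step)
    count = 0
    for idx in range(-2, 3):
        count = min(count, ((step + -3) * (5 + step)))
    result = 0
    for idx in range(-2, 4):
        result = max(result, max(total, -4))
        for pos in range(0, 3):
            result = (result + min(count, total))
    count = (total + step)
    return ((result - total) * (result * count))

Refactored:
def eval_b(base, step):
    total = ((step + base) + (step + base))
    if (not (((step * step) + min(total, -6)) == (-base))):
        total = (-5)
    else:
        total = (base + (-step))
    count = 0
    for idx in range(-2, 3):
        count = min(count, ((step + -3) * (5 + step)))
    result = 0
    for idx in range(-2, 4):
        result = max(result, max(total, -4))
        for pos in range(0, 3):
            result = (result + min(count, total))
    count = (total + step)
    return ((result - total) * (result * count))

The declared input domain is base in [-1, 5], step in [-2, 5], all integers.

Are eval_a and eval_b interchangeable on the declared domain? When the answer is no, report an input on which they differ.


These are not equivalent — on base=-1, step=-2 the outputs split (-1980 vs -15092).
eval_a: total=-6, then (((step * step) + min(total, -6)) == (-base)) is false, then total=1, then count=0, then (idx=-2), then count=-15, then (idx=-1), then count=-15, then (idx=0), then count=-15, then (idx=1), then count=-15, then (idx=2), then count=-15, then result=0, then (idx=-2), then result=1, then (pos=0), then result=-14, then (pos=1), then result=-29, then (pos=2), then result=-44, then (idx=-1), then result=1, then (pos=0), then result=-14, then (pos=1), then result=-29, then (pos=2), then result=-44, then (idx=0), then result=1, then (pos=0), then result=-14, then (pos=1), then result=-29, then (pos=2), then result=-44, then (idx=1), then result=1, then (pos=0), then result=-14, then (pos=1), then result=-29, then (pos=2), then result=-44, then (idx=2), then result=1, then (pos=0), then result=-14, then (pos=1), then result=-29, then (pos=2), then result=-44, then (idx=3), then result=1, then (pos=0), then result=-14, then (pos=1), then result=-29, then (pos=2), then result=-44, then count=-1, then returns -1980
eval_b: total=-6, then (not (((step * step) + min(total, -6)) == (-base))) is true, then total=-5, then count=0, then (idx=-2), then count=-15, then (idx=-1), then count=-15, then (idx=0), then count=-15, then (idx=1), then count=-15, then (idx=2), then count=-15, then result=0, then (idx=-2), then result=0, then (pos=0), then result=-15, then (pos=1), then result=-30, then (pos=2), then result=-45, then (idx=-1), then result=-4, then (pos=0), then result=-19, then (pos=1), then result=-34, then (pos=2), then result=-49, then (idx=0), then result=-4, then (pos=0), then result=-19, then (pos=1), then result=-34, then (pos=2), then result=-49, then (idx=1), then result=-4, then (pos=0), then result=-19, then (pos=1), then result=-34, then (pos=2), then result=-49, then (idx=2), then result=-4, then (pos=0), then result=-19, then (pos=1), then result=-34, then (pos=2), then result=-49, then (idx=3), then result=-4, then (pos=0), then result=-19, then (pos=1), then result=-34, then (pos=2), then result=-49, then count=-7, then returns -15092
verdict: not equivalent; witness: base=-1, step=-2
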